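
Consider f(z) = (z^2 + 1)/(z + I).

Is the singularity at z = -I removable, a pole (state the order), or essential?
The numerator vanishes at z = -I ((-I)^2 = -1), so it is divisible by z + I:
  z^2 + 1 = (z + I)*(z - I)
Hence for z ≠ -I, f(z) = z - I, a polynomial, and lim_{z→-I} f(z) = -2*I is finite.
So the singularity is removable.

Final answer: removable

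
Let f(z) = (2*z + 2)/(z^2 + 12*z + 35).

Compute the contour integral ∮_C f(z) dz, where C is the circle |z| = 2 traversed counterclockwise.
0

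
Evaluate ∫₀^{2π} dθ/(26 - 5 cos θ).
Call the integral J. The integrand is 2π-periodic and we integrate over a full period, so shifting θ does not change the value (θ → θ + π flips the sign of the trig term). Hence
  J = ∫₀^{2π} dθ/(26 + 5 cos θ).
Put z = e^{iθ}: then cos θ = (z + 1/z)/2, dθ = dz/(iz), and z runs once counterclockwise around |z| = 1:
  J = ∮_{|z|=1} 1/(26 + 5*(z + 1/z)/2) · dz/(iz) = (2/i) ∮_{|z|=1} dz/(5*z^2 + 52*z + 5).
The roots of 5*z^2 + 52*z + 5 are z = (-26 ± sqrt(26^2 - 5^2))/5, with sqrt(651) = sqrt(651); their product is 1, so only z₊ = -26/5 + sqrt(651)/5 lies inside the unit circle (z₋ = -26/5 - sqrt(651)/5 lies outside).
z₊ is a simple zero of q(z) = 5*z^2 + 52*z + 5, so Res(1/q, z₊) = 1/q'(z₊) with q'(z) = 10*z + 52; and q'(z₊) = 5*(z₊ - z₋) = 2*sqrt(651).
Therefore J = (2/i) · 2πi · 1/(2*sqrt(651)) = 2*pi/(sqrt(651)) = 2*sqrt(651)*pi/651

Final answer: 2*sqrt(651)*pi/651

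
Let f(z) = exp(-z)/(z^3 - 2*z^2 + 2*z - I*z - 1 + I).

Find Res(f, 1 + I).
Write f(z) = P(z)/Q(z) with P(z) = exp(-z) and Q(z) = z^3 - 2*z^2 + 2*z - I*z - 1 + I.
The denominator factors as Q(z) = (z - 1)*(z + I)*(z - 1 - I), so z = 1 + I is a simple zero of Q and P is analytic there; z = 1 + I is therefore a simple pole and
  Res(f, z₀) = P(z₀)/Q'(z₀).

Q'(z) = 3*z^2 - 4*z + 2 - I, so Q'(1 + I) = -2 + I.
P(1 + I) = exp(-1 - I).

Res(f, 1 + I) = (exp(-1 - I))/(-2 + I) = (-2/5 - I/5)*exp(-1 - I)

Final answer: (-2/5 - I/5)*exp(-1 - I)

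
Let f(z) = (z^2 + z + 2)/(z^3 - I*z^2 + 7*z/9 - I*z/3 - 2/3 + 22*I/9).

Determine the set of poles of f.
The singularities of f are the zeros of the denominator. Factoring,
  z^3 - I*z^2 + 7*z/9 - I*z/3 - 2/3 + 22*I/9 = (z - 1 + I/3)*(z - 2*I)*(z + 1 + 2*I/3)
so the candidates are z = 1 - I/3, z = 2*I, z = -1 - 2*I/3.

Check the numerator P(z) = z^2 + z + 2 at each one:
  P(1 - I/3) = 35/9 - I ≠ 0, so z = 1 - I/3 is a (simple) pole.
  P(2*I) = -2 + 2*I ≠ 0, so z = 2*I is a (simple) pole.
  P(-1 - 2*I/3) = 14/9 + 2*I/3 ≠ 0, so z = -1 - 2*I/3 is a (simple) pole.

Poles of f: {-1 - 2*I/3, 2*I, 1 - I/3}

Final answer: {-1 - 2*I/3, 2*I, 1 - I/3}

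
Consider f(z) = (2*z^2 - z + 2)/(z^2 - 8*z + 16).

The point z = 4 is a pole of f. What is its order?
2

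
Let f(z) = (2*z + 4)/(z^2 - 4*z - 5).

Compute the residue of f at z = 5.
Write f(z) = P(z)/Q(z) with P(z) = 2*z + 4 and Q(z) = z^2 - 4*z - 5.
The denominator factors as Q(z) = (z - 5)*(z + 1), so z = 5 is a simple zero of Q and P is analytic there; z = 5 is therefore a simple pole and
  Res(f, z₀) = P(z₀)/Q'(z₀).

Q'(z) = 2*z - 4, so Q'(5) = 6.
P(5) = 14.

Res(f, 5) = (14)/(6) = 7/3

Final answer: 7/3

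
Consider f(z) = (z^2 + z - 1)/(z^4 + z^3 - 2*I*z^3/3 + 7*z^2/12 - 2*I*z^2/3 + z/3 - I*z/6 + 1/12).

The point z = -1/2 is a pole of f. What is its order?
Factor the denominator:
  z^4 + z^3 - 2*I*z^3/3 + 7*z^2/12 - 2*I*z^2/3 + z/3 - I*z/6 + 1/12 = (z + 1/2)^2*(z + I/3)*(z - I)

The numerator P(z) = z^2 + z - 1 has P(-1/2) = -5/4 ≠ 0, so no factor of (z + 1/2) cancels.
Near z = -1/2 we can therefore write f(z) = g(z)/(z + 1/2)^2 with g analytic at -1/2 and g(-1/2) ≠ 0 (g is the numerator divided by the remaining denominator factors).

Hence z = -1/2 is a pole of order 2.

Final answer: 2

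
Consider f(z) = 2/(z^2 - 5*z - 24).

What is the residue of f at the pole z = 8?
2/11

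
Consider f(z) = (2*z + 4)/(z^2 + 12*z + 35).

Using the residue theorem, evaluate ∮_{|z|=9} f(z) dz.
By the residue theorem, ∮_C f(z) dz = 2πi · (sum of the residues of f at the poles inside |z| = 9).

The denominator factors as (z + 7)*(z + 5), so the singularities of f are simple poles at z = -7, z = -5.
  |-7|² = 49 < 81 = 9², so this pole is inside the contour.
  |-5|² = 25 < 81 = 9², so this pole is inside the contour.

With P(z) = 2*z + 4 and Q(z) = z^2 + 12*z + 35, each pole is simple, so Res(f, z₀) = P(z₀)/Q'(z₀) with Q'(z) = 2*z + 12.
  Res(f, -7) = P(-7)/Q'(-7) = (-10)/(-2) = 5
  Res(f, -5) = P(-5)/Q'(-5) = (-6)/(2) = -3

Sum of residues inside C: 2
∮_C f(z) dz = 2πi · (2) = 4*I*pi

Final answer: 4*I*pi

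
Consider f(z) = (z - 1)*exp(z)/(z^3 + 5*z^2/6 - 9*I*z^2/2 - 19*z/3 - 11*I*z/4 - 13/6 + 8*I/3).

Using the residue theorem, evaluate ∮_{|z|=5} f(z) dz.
By the residue theorem, ∮_C f(z) dz = 2πi · (sum of the residues of f at the poles inside |z| = 5).

The denominator factors as (z + 1/3 - 3*I/2)*(z + 1/2 - I)*(z - 2*I), so the singularities of f are simple poles at z = -1/3 + 3*I/2, z = -1/2 + I, z = 2*I.
  |-1/3 + 3*I/2|² = 85/36 < 25 = 5², so this pole is inside the contour.
  |-1/2 + I|² = 5/4 < 25 = 5², so this pole is inside the contour.
  |2*I|² = 4 < 25 = 5², so this pole is inside the contour.

With P(z) = (z - 1)*exp(z) and Q(z) = z^3 + 5*z^2/6 - 9*I*z^2/2 - 19*z/3 - 11*I*z/4 - 13/6 + 8*I/3, each pole is simple, so Res(f, z₀) = P(z₀)/Q'(z₀) with Q'(z) = 3*z^2 + 5*z/3 - 9*I*z - 19/3 - 11*I/4.
  Res(f, -1/3 + 3*I/2) = P(-1/3 + 3*I/2)/Q'(-1/3 + 3*I/2) = ((-4/3 + 3*I/2)*exp(-1/3 + 3*I/2))/(7/36 - I/4) = (-411/65 - 27*I/65)*exp(-1/3 + 3*I/2)
  Res(f, -1/2 + I) = P(-1/2 + I)/Q'(-1/2 + I) = ((-3/2 + I)*exp(-1/2 + I))/(-5/12 + 5*I/12) = (3 + 3*I/5)*exp(-1/2 + I)
  Res(f, 2*I) = P(2*I)/Q'(2*I) = ((-1 + 2*I)*exp(2*I))/(-1/3 + 7*I/12) = (216/65 - 12*I/65)*exp(2*I)

Sum of residues inside C: (-411/65 - 27*I/65)*exp(-1/3 + 3*I/2) + (3 + 3*I/5)*exp(-1/2 + I) + (216/65 - 12*I/65)*exp(2*I)
∮_C f(z) dz = 2πi · ((-411/65 - 27*I/65)*exp(-1/3 + 3*I/2) + (3 + 3*I/5)*exp(-1/2 + I) + (216/65 - 12*I/65)*exp(2*I)) = pi*(24/65 + 432*I/65)*exp(2*I) + pi*(54/65 - 822*I/65)*exp(-1/3 + 3*I/2) + pi*(-6/5 + 6*I)*exp(-1/2 + I)

Final answer: pi*(24/65 + 432*I/65)*exp(2*I) + pi*(54/65 - 822*I/65)*exp(-1/3 + 3*I/2) + pi*(-6/5 + 6*I)*exp(-1/2 + I)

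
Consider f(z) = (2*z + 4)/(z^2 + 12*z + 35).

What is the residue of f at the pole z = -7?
5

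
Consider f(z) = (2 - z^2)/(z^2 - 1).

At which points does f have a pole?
The singularities of f are the zeros of the denominator. Factoring,
  z^2 - 1 = (z - 1)*(z + 1)
so the candidates are z = 1, z = -1.

Check the numerator P(z) = 2 - z^2 at each one:
  P(1) = 1 ≠ 0, so z = 1 is a (simple) pole.
  P(-1) = 1 ≠ 0, so z = -1 is a (simple) pole.

Poles of f: {-1, 1}

Final answer: {-1, 1}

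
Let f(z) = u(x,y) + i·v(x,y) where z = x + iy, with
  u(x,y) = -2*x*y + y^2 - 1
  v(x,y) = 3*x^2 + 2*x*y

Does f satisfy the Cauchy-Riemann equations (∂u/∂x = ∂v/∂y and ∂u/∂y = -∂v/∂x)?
∂u/∂x = -2*y
∂v/∂y = 2*x
∂u/∂y = -2*x + 2*y
∂v/∂x = 6*x + 2*y
∂u/∂x ≠ ∂v/∂y and ∂u/∂y ≠ -∂v/∂x; the Cauchy-Riemann equations are not satisfied, so f is not analytic.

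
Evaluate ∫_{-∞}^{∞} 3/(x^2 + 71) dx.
Let f(z) = 3/(z^2 + 71). The denominator has no real zeros and deg Q - deg P = 2 ≥ 2, so the integral of f over the upper semicircle |z| = R tends to 0 as R → ∞. Closing the contour in the upper half-plane,
  ∫_{-∞}^{∞} f(x) dx = 2πi · Σ Res(f, z_k)  over the poles with Im z_k > 0.

Zeros of the denominator: z^2 + 71 = 0 gives z = ±sqrt(71)*I.
Upper half-plane: z = sqrt(71)*I (simple).

Each pole is a simple zero of Q(z) = z^2 + 71, so Res(f, z₀) = P(z₀)/Q'(z₀) with P(z) = 3, Q'(z) = 2*z:
  Res(f, sqrt(71)*I) = (3)/(2*sqrt(71)*I) = -3*sqrt(71)*I/142

∫_{-∞}^{∞} f(x) dx = 2πi · (-3*sqrt(71)*I/142) = 3*sqrt(71)*pi/71

Final answer: 3*sqrt(71)*pi/71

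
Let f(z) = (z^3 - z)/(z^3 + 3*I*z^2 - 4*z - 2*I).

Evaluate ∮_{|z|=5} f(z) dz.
By the residue theorem, ∮_C f(z) dz = 2πi · (sum of the residues of f at the poles inside |z| = 5).

The denominator factors as (z + 1 + I)*(z - 1 + I)*(z + I), so the singularities of f are simple poles at z = -1 - I, z = 1 - I, z = -I.
  |-1 - I|² = 2 < 25 = 5², so this pole is inside the contour.
  |1 - I|² = 2 < 25 = 5², so this pole is inside the contour.
  |-I|² = 1 < 25 = 5², so this pole is inside the contour.

With P(z) = z^3 - z and Q(z) = z^3 + 3*I*z^2 - 4*z - 2*I, each pole is simple, so Res(f, z₀) = P(z₀)/Q'(z₀) with Q'(z) = 3*z^2 + 6*I*z - 4.
  Res(f, -1 - I) = P(-1 - I)/Q'(-1 - I) = (3 - I)/(2) = 3/2 - I/2
  Res(f, 1 - I) = P(1 - I)/Q'(1 - I) = (-3 - I)/(2) = -3/2 - I/2
  Res(f, -I) = P(-I)/Q'(-I) = (2*I)/(-1) = -2*I

Sum of residues inside C: -3*I
∮_C f(z) dz = 2πi · (-3*I) = 6*pi

Final answer: 6*pi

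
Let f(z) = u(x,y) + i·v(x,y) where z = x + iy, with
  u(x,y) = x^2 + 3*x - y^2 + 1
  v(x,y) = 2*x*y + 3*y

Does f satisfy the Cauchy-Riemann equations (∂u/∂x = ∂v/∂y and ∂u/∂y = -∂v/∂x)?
∂u/∂x = 2*x + 3
∂v/∂y = 2*x + 3
∂u/∂y = -2*y
∂v/∂x = 2*y
∂u/∂x = ∂v/∂y and ∂u/∂y = -∂v/∂x hold identically; f is analytic.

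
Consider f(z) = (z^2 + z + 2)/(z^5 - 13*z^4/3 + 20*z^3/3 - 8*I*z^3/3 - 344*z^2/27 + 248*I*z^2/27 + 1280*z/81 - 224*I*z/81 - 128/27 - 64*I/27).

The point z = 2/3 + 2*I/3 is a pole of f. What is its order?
Factor the denominator:
  z^5 - 13*z^4/3 + 20*z^3/3 - 8*I*z^3/3 - 344*z^2/27 + 248*I*z^2/27 + 1280*z/81 - 224*I*z/81 - 128/27 - 64*I/27 = (z - 2/3 - 2*I/3)^3*(z + 2/3 + 2*I)*(z - 3)

The numerator P(z) = z^2 + z + 2 has P(2/3 + 2*I/3) = 8/3 + 14*I/9 ≠ 0, so no factor of (z - 2/3 - 2*I/3) cancels.
Near z = 2/3 + 2*I/3 we can therefore write f(z) = g(z)/(z - 2/3 - 2*I/3)^3 with g analytic at 2/3 + 2*I/3 and g(2/3 + 2*I/3) ≠ 0 (g is the numerator divided by the remaining denominator factors).

Hence z = 2/3 + 2*I/3 is a pole of order 3.

Final answer: 3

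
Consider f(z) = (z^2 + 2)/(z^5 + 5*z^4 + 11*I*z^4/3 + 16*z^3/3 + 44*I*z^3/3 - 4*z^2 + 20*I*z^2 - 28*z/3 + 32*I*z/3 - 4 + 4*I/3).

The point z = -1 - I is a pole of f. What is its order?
4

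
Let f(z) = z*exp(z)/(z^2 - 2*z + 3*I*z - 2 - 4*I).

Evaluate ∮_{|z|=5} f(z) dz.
By the residue theorem, ∮_C f(z) dz = 2πi · (sum of the residues of f at the poles inside |z| = 5).

The denominator factors as (z - 2 + I)*(z + 2*I), so the singularities of f are simple poles at z = 2 - I, z = -2*I.
  |2 - I|² = 5 < 25 = 5², so this pole is inside the contour.
  |-2*I|² = 4 < 25 = 5², so this pole is inside the contour.

With P(z) = z*exp(z) and Q(z) = z^2 - 2*z + 3*I*z - 2 - 4*I, each pole is simple, so Res(f, z₀) = P(z₀)/Q'(z₀) with Q'(z) = 2*z - 2 + 3*I.
  Res(f, 2 - I) = P(2 - I)/Q'(2 - I) = ((2 - I)*exp(2 - I))/(2 + I) = (3/5 - 4*I/5)*exp(2 - I)
  Res(f, -2*I) = P(-2*I)/Q'(-2*I) = (-2*I*exp(-2*I))/(-2 - I) = (2/5 + 4*I/5)*exp(-2*I)

Sum of residues inside C: (3/5 - 4*I/5)*exp(2 - I) + (2/5 + 4*I/5)*exp(-2*I)
∮_C f(z) dz = 2πi · ((3/5 - 4*I/5)*exp(2 - I) + (2/5 + 4*I/5)*exp(-2*I)) = pi*(8/5 + 6*I/5)*exp(2 - I) + pi*(-8/5 + 4*I/5)*exp(-2*I)

Final answer: pi*(8/5 + 6*I/5)*exp(2 - I) + pi*(-8/5 + 4*I/5)*exp(-2*I)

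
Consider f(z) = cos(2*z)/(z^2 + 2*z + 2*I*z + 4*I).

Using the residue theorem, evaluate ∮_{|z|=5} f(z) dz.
By the residue theorem, ∮_C f(z) dz = 2πi · (sum of the residues of f at the poles inside |z| = 5).

The denominator factors as (z + 2)*(z + 2*I), so the singularities of f are simple poles at z = -2, z = -2*I.
  |-2|² = 4 < 25 = 5², so this pole is inside the contour.
  |-2*I|² = 4 < 25 = 5², so this pole is inside the contour.

With P(z) = cos(2*z) and Q(z) = z^2 + 2*z + 2*I*z + 4*I, each pole is simple, so Res(f, z₀) = P(z₀)/Q'(z₀) with Q'(z) = 2*z + 2 + 2*I.
  Res(f, -2) = P(-2)/Q'(-2) = (cos(4))/(-2 + 2*I) = (-1/4 - I/4)*cos(4)
  Res(f, -2*I) = P(-2*I)/Q'(-2*I) = (cosh(4))/(2 - 2*I) = (1/4 + I/4)*cosh(4)

Sum of residues inside C: (-1/4 - I/4)*cos(4) + (1/4 + I/4)*cosh(4)
∮_C f(z) dz = 2πi · ((-1/4 - I/4)*cos(4) + (1/4 + I/4)*cosh(4)) = pi*(1/2 - I/2)*cos(4) + pi*(-1/2 + I/2)*cosh(4)

Final answer: pi*(1/2 - I/2)*cos(4) + pi*(-1/2 + I/2)*cosh(4)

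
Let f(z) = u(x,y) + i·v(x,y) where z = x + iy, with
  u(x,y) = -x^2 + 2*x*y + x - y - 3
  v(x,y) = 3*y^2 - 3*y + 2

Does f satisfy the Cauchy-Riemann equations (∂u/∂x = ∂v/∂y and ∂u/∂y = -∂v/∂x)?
∂u/∂x = -2*x + 2*y + 1
∂v/∂y = 6*y - 3
∂u/∂y = 2*x - 1
∂v/∂x = 0
∂u/∂x ≠ ∂v/∂y and ∂u/∂y ≠ -∂v/∂x; the Cauchy-Riemann equations are not satisfied, so f is not analytic.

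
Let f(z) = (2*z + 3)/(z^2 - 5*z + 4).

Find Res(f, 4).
Write f(z) = P(z)/Q(z) with P(z) = 2*z + 3 and Q(z) = z^2 - 5*z + 4.
The denominator factors as Q(z) = (z - 4)*(z - 1), so z = 4 is a simple zero of Q and P is analytic there; z = 4 is therefore a simple pole and
  Res(f, z₀) = P(z₀)/Q'(z₀).

Q'(z) = 2*z - 5, so Q'(4) = 3.
P(4) = 11.

Res(f, 4) = (11)/(3) = 11/3

Final answer: 11/3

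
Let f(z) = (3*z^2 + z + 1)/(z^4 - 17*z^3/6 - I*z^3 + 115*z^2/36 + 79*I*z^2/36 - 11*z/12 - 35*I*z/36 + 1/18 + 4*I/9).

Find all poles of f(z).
The singularities of f are the zeros of the denominator. Factoring,
  z^4 - 17*z^3/6 - I*z^3 + 115*z^2/36 + 79*I*z^2/36 - 11*z/12 - 35*I*z/36 + 1/18 + 4*I/9 = (z - 1 - 3*I/2)*(z - 1/3 + I/3)*(z - I/3)*(z - 3/2 + I/2)
so the candidates are z = 1 + 3*I/2, z = 1/3 - I/3, z = I/3, z = 3/2 - I/2.

Check the numerator P(z) = 3*z^2 + z + 1 at each one:
  P(1 + 3*I/2) = -7/4 + 21*I/2 ≠ 0, so z = 1 + 3*I/2 is a (simple) pole.
  P(1/3 - I/3) = 4/3 - I ≠ 0, so z = 1/3 - I/3 is a (simple) pole.
  P(I/3) = 2/3 + I/3 ≠ 0, so z = I/3 is a (simple) pole.
  P(3/2 - I/2) = 17/2 - 5*I ≠ 0, so z = 3/2 - I/2 is a (simple) pole.

Poles of f: {I/3, 1/3 - I/3, 1 + 3*I/2, 3/2 - I/2}

Final answer: {I/3, 1/3 - I/3, 1 + 3*I/2, 3/2 - I/2}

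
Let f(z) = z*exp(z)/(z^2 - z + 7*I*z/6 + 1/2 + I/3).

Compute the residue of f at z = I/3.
Write f(z) = P(z)/Q(z) with P(z) = z*exp(z) and Q(z) = z^2 - z + 7*I*z/6 + 1/2 + I/3.
The denominator factors as Q(z) = (z - 1 + 3*I/2)*(z - I/3), so z = I/3 is a simple zero of Q and P is analytic there; z = I/3 is therefore a simple pole and
  Res(f, z₀) = P(z₀)/Q'(z₀).

Q'(z) = 2*z - 1 + 7*I/6, so Q'(I/3) = -1 + 11*I/6.
P(I/3) = I*exp(I/3)/3.

Res(f, I/3) = (I*exp(I/3)/3)/(-1 + 11*I/6) = (22/157 - 12*I/157)*exp(I/3)

Final answer: (22/157 - 12*I/157)*exp(I/3)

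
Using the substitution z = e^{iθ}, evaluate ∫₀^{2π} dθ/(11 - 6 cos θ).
Call the integral J. The integrand is 2π-periodic and we integrate over a full period, so shifting θ does not change the value (θ → θ + π flips the sign of the trig term). Hence
  J = ∫₀^{2π} dθ/(11 + 6 cos θ).
Put z = e^{iθ}: then cos θ = (z + 1/z)/2, dθ = dz/(iz), and z runs once counterclockwise around |z| = 1:
  J = ∮_{|z|=1} 1/(11 + 6*(z + 1/z)/2) · dz/(iz) = (2/i) ∮_{|z|=1} dz/(6*z^2 + 22*z + 6).
The roots of 6*z^2 + 22*z + 6 are z = (-11 ± sqrt(11^2 - 6^2))/6, with sqrt(85) = sqrt(85); their product is 1, so only z₊ = -11/6 + sqrt(85)/6 lies inside the unit circle (z₋ = -11/6 - sqrt(85)/6 lies outside).
z₊ is a simple zero of q(z) = 6*z^2 + 22*z + 6, so Res(1/q, z₊) = 1/q'(z₊) with q'(z) = 12*z + 22; and q'(z₊) = 6*(z₊ - z₋) = 2*sqrt(85).
Therefore J = (2/i) · 2πi · 1/(2*sqrt(85)) = 2*pi/(sqrt(85)) = 2*sqrt(85)*pi/85

Final answer: 2*sqrt(85)*pi/85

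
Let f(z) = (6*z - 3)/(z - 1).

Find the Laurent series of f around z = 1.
3/(z - 1) + 6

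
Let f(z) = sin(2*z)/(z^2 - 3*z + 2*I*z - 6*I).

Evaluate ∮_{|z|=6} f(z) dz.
By the residue theorem, ∮_C f(z) dz = 2πi · (sum of the residues of f at the poles inside |z| = 6).

The denominator factors as (z - 3)*(z + 2*I), so the singularities of f are simple poles at z = 3, z = -2*I.
  |3|² = 9 < 36 = 6², so this pole is inside the contour.
  |-2*I|² = 4 < 36 = 6², so this pole is inside the contour.

With P(z) = sin(2*z) and Q(z) = z^2 - 3*z + 2*I*z - 6*I, each pole is simple, so Res(f, z₀) = P(z₀)/Q'(z₀) with Q'(z) = 2*z - 3 + 2*I.
  Res(f, 3) = P(3)/Q'(3) = (sin(6))/(3 + 2*I) = (3/13 - 2*I/13)*sin(6)
  Res(f, -2*I) = P(-2*I)/Q'(-2*I) = (-I*sinh(4))/(-3 - 2*I) = (2/13 + 3*I/13)*sinh(4)

Sum of residues inside C: (3/13 - 2*I/13)*sin(6) + (2/13 + 3*I/13)*sinh(4)
∮_C f(z) dz = 2πi · ((3/13 - 2*I/13)*sin(6) + (2/13 + 3*I/13)*sinh(4)) = pi*(4/13 + 6*I/13)*sin(6) + pi*(-6/13 + 4*I/13)*sinh(4)

Final answer: pi*(4/13 + 6*I/13)*sin(6) + pi*(-6/13 + 4*I/13)*sinh(4)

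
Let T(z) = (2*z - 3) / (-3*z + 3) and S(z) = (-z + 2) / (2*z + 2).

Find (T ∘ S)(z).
(T ∘ S)(z) = T(S(z)) = ((2)*S(z) + (-3))/((-3)*S(z) + (3)). Multiply numerator and denominator by 2*z + 2:
  numerator:   (2)*(-z + 2) + (-3)*(2*z + 2) = -8*z - 2
  denominator: (-3)*(-z + 2) + (3)*(2*z + 2) = 9*z
(T ∘ S)(z) = (-8*z - 2)/(9*z)

Final answer: (-8*z - 2)/(9*z)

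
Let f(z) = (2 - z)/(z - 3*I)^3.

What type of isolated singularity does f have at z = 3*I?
Write f(z) = g(z)/(z - 3*I)^3 with g(z) = 2 - z.
g is entire and g(3*I) = 2 - 3*I ≠ 0, so no factor of (z - 3*I) cancels: the Laurent expansion of f about z = 3*I starts at the power -3, i.e. lim_{z→z₀} (z - z₀)^3 f(z) = 2 - 3*I is finite and nonzero.
So z = 3*I is a pole of order 3.

Final answer: pole of order 3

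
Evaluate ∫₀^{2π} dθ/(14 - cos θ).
Call the integral J. The integrand is 2π-periodic and we integrate over a full period, so shifting θ does not change the value (θ → θ + π flips the sign of the trig term). Hence
  J = ∫₀^{2π} dθ/(14 + cos θ).
Put z = e^{iθ}: then cos θ = (z + 1/z)/2, dθ = dz/(iz), and z runs once counterclockwise around |z| = 1:
  J = ∮_{|z|=1} 1/(14 + (z + 1/z)/2) · dz/(iz) = (2/i) ∮_{|z|=1} dz/(z^2 + 28*z + 1).
The roots of z^2 + 28*z + 1 are z = (-14 ± sqrt(14^2 - 1^2)), with sqrt(195) = sqrt(195); their product is 1, so only z₊ = -14 + sqrt(195) lies inside the unit circle (z₋ = -14 - sqrt(195) lies outside).
z₊ is a simple zero of q(z) = z^2 + 28*z + 1, so Res(1/q, z₊) = 1/q'(z₊) with q'(z) = 2*z + 28; and q'(z₊) = (z₊ - z₋) = 2*sqrt(195).
Therefore J = (2/i) · 2πi · 1/(2*sqrt(195)) = 2*pi/(sqrt(195)) = 2*sqrt(195)*pi/195

Final answer: 2*sqrt(195)*pi/195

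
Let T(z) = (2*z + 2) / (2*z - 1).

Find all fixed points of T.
T(z) = z means 2*z + 2 = z*(2*z - 1), i.e.
  2*z^2 - 3*z - 2 = 0.
Discriminant: (-3)^2 - 4*(2)*(-2) = 25, so the roots are real.
  z = (3 ± sqrt(25))/(2*(2))
Fixed points: {-1/2, 2}

Final answer: {-1/2, 2}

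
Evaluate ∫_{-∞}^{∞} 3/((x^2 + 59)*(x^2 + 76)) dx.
Let f(z) = 3/((z^2 + 59)*(z^2 + 76)). The denominator has no real zeros and deg Q - deg P = 4 ≥ 2, so the integral of f over the upper semicircle |z| = R tends to 0 as R → ∞. Closing the contour in the upper half-plane,
  ∫_{-∞}^{∞} f(x) dx = 2πi · Σ Res(f, z_k)  over the poles with Im z_k > 0.

Zeros of the denominator: z^2 + 76 = 0 gives z = ±2*sqrt(19)*I; z^2 + 59 = 0 gives z = ±sqrt(59)*I.
Upper half-plane: z = 2*sqrt(19)*I, z = sqrt(59)*I (simple).

Each pole is a simple zero of Q(z) = z^4 + 135*z^2 + 4484, so Res(f, z₀) = P(z₀)/Q'(z₀) with P(z) = 3, Q'(z) = 4*z^3 + 270*z:
  Res(f, 2*sqrt(19)*I) = (3)/(-68*sqrt(19)*I) = 3*sqrt(19)*I/1292
  Res(f, sqrt(59)*I) = (3)/(34*sqrt(59)*I) = -3*sqrt(59)*I/2006

Sum of residues: 3*I*(-38*sqrt(59) + 59*sqrt(19))/76228
∫_{-∞}^{∞} f(x) dx = 2πi · (3*I*(-38*sqrt(59) + 59*sqrt(19))/76228) = 3*pi*(-59*sqrt(19) + 38*sqrt(59))/38114

Final answer: 3*pi*(-59*sqrt(19) + 38*sqrt(59))/38114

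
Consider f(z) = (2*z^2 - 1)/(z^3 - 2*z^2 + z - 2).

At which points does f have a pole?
The singularities of f are the zeros of the denominator. Factoring,
  z^3 - 2*z^2 + z - 2 = (z - I)*(z + I)*(z - 2)
so the candidates are z = I, z = -I, z = 2.

Check the numerator P(z) = 2*z^2 - 1 at each one:
  P(I) = -3 ≠ 0, so z = I is a (simple) pole.
  P(-I) = -3 ≠ 0, so z = -I is a (simple) pole.
  P(2) = 7 ≠ 0, so z = 2 is a (simple) pole.

Poles of f: {-I, I, 2}

Final answer: {-I, I, 2}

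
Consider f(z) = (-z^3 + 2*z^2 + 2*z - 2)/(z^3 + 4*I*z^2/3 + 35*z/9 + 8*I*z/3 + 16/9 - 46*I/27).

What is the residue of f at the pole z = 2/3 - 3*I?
Write f(z) = P(z)/Q(z) with P(z) = -z^3 + 2*z^2 + 2*z - 2 and Q(z) = z^3 + 4*I*z^2/3 + 35*z/9 + 8*I*z/3 + 16/9 - 46*I/27.
The denominator factors as Q(z) = (z + 2/3 - I)*(z - 2/3 + 3*I)*(z - 2*I/3), so z = 2/3 - 3*I is a simple zero of Q and P is analytic there; z = 2/3 - 3*I is therefore a simple pole and
  Res(f, z₀) = P(z₀)/Q'(z₀).

Q'(z) = 3*z^2 + 8*I*z/3 + 35/9 + 8*I/3, so Q'(2/3 - 3*I) = -124/9 - 68*I/9.
P(2/3 - 3*I) = -2/27 - 37*I.

Res(f, 2/3 - 3*I) = (-2/27 - 37*I)/(-124/9 - 68*I/9) = 3409/3000 + 6187*I/3000

Final answer: 3409/3000 + 6187*I/3000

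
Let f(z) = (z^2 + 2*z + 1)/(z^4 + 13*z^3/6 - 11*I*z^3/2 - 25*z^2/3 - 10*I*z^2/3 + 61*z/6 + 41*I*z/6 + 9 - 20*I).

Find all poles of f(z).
The singularities of f are the zeros of the denominator. Factoring,
  z^4 + 13*z^3/6 - 11*I*z^3/2 - 25*z^2/3 - 10*I*z^2/3 + 61*z/6 + 41*I*z/6 + 9 - 20*I = (z + 2 - 3*I)*(z - 1/3 - 2*I)*(z - 1 + I)*(z + 3/2 - 3*I/2)
so the candidates are z = -2 + 3*I, z = 1/3 + 2*I, z = 1 - I, z = -3/2 + 3*I/2.

Check the numerator P(z) = z^2 + 2*z + 1 at each one:
  P(-2 + 3*I) = -8 - 6*I ≠ 0, so z = -2 + 3*I is a (simple) pole.
  P(1/3 + 2*I) = -20/9 + 16*I/3 ≠ 0, so z = 1/3 + 2*I is a (simple) pole.
  P(1 - I) = 3 - 4*I ≠ 0, so z = 1 - I is a (simple) pole.
  P(-3/2 + 3*I/2) = -2 - 3*I/2 ≠ 0, so z = -3/2 + 3*I/2 is a (simple) pole.

Poles of f: {-2 + 3*I, -3/2 + 3*I/2, 1/3 + 2*I, 1 - I}

Final answer: {-2 + 3*I, -3/2 + 3*I/2, 1/3 + 2*I, 1 - I}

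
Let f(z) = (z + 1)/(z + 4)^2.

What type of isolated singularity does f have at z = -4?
Write f(z) = g(z)/(z + 4)^2 with g(z) = z + 1.
g is entire and g(-4) = -3 ≠ 0, so no factor of (z + 4) cancels: the Laurent expansion of f about z = -4 starts at the power -2, i.e. lim_{z→z₀} (z - z₀)^2 f(z) = -3 is finite and nonzero.
So z = -4 is a pole of order 2.

Final answer: pole of order 2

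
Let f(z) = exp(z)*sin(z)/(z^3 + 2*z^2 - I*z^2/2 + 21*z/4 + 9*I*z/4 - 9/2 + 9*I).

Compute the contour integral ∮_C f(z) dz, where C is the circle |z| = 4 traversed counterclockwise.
By the residue theorem, ∮_C f(z) dz = 2πi · (sum of the residues of f at the poles inside |z| = 4).

The denominator factors as (z + 3/2 - 3*I)*(z - 1 + I)*(z + 3/2 + 3*I/2), so the singularities of f are simple poles at z = -3/2 + 3*I, z = 1 - I, z = -3/2 - 3*I/2.
  |-3/2 + 3*I|² = 45/4 < 16 = 4², so this pole is inside the contour.
  |1 - I|² = 2 < 16 = 4², so this pole is inside the contour.
  |-3/2 - 3*I/2|² = 9/2 < 16 = 4², so this pole is inside the contour.

With P(z) = exp(z)*sin(z) and Q(z) = z^3 + 2*z^2 - I*z^2/2 + 21*z/4 + 9*I*z/4 - 9/2 + 9*I, each pole is simple, so Res(f, z₀) = P(z₀)/Q'(z₀) with Q'(z) = 3*z^2 + 4*z - I*z + 21/4 + 9*I/4.
  Res(f, -3/2 + 3*I) = P(-3/2 + 3*I)/Q'(-3/2 + 3*I) = (-exp(-3/2 + 3*I)*sin(3/2 - 3*I))/(-18 - 45*I/4) = (32/801 - 20*I/801)*exp(-3/2 + 3*I)*sin(3/2 - 3*I)
  Res(f, 1 - I) = P(1 - I)/Q'(1 - I) = (exp(1 - I)*sin(1 - I))/(33/4 - 35*I/4) = (66/1157 + 70*I/1157)*exp(1 - I)*sin(1 - I)
  Res(f, -3/2 - 3*I/2) = P(-3/2 - 3*I/2)/Q'(-3/2 - 3*I/2) = (-exp(-3/2 - 3*I/2)*sin(3/2 + 3*I/2))/(-9/4 + 45*I/4) = (2/117 + 10*I/117)*exp(-3/2 - 3*I/2)*sin(3/2 + 3*I/2)

Sum of residues inside C: (66/1157 + 70*I/1157)*exp(1 - I)*sin(1 - I) + (2/117 + 10*I/117)*exp(-3/2 - 3*I/2)*sin(3/2 + 3*I/2) + (32/801 - 20*I/801)*exp(-3/2 + 3*I)*sin(3/2 - 3*I)
∮_C f(z) dz = 2πi · ((66/1157 + 70*I/1157)*exp(1 - I)*sin(1 - I) + (2/117 + 10*I/117)*exp(-3/2 - 3*I/2)*sin(3/2 + 3*I/2) + (32/801 - 20*I/801)*exp(-3/2 + 3*I)*sin(3/2 - 3*I)) = pi*(40/801 + 64*I/801)*exp(-3/2 + 3*I)*sin(3/2 - 3*I) + pi*(-20/117 + 4*I/117)*exp(-3/2 - 3*I/2)*sin(3/2 + 3*I/2) + pi*(-140/1157 + 132*I/1157)*exp(1 - I)*sin(1 - I)

Final answer: pi*(40/801 + 64*I/801)*exp(-3/2 + 3*I)*sin(3/2 - 3*I) + pi*(-20/117 + 4*I/117)*exp(-3/2 - 3*I/2)*sin(3/2 + 3*I/2) + pi*(-140/1157 + 132*I/1157)*exp(1 - I)*sin(1 - I)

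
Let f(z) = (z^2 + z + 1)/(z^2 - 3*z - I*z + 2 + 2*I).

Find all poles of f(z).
The singularities of f are the zeros of the denominator. Factoring,
  z^2 - 3*z - I*z + 2 + 2*I = (z - 1 - I)*(z - 2)
so the candidates are z = 1 + I, z = 2.

Check the numerator P(z) = z^2 + z + 1 at each one:
  P(1 + I) = 2 + 3*I ≠ 0, so z = 1 + I is a (simple) pole.
  P(2) = 7 ≠ 0, so z = 2 is a (simple) pole.

Poles of f: {1 + I, 2}

Final answer: {1 + I, 2}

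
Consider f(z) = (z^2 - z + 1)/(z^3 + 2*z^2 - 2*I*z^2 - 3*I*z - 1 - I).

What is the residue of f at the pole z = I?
Write f(z) = P(z)/Q(z) with P(z) = z^2 - z + 1 and Q(z) = z^3 + 2*z^2 - 2*I*z^2 - 3*I*z - 1 - I.
The denominator factors as Q(z) = (z - I)*(z + 1)*(z + 1 - I), so z = I is a simple zero of Q and P is analytic there; z = I is therefore a simple pole and
  Res(f, z₀) = P(z₀)/Q'(z₀).

Q'(z) = 3*z^2 + 4*z - 4*I*z - 3*I, so Q'(I) = 1 + I.
P(I) = -I.

Res(f, I) = (-I)/(1 + I) = -1/2 - I/2

Final answer: -1/2 - I/2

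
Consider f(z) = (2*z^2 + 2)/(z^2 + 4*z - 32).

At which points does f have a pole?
{-8, 4}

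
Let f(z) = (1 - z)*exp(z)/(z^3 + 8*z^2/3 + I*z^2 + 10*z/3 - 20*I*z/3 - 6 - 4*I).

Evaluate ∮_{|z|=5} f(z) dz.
By the residue theorem, ∮_C f(z) dz = 2πi · (sum of the residues of f at the poles inside |z| = 5).

The denominator factors as (z + 3 + 3*I)*(z - 1 - I)*(z + 2/3 - I), so the singularities of f are simple poles at z = -3 - 3*I, z = 1 + I, z = -2/3 + I.
  |-3 - 3*I|² = 18 < 25 = 5², so this pole is inside the contour.
  |1 + I|² = 2 < 25 = 5², so this pole is inside the contour.
  |-2/3 + I|² = 13/9 < 25 = 5², so this pole is inside the contour.

With P(z) = (1 - z)*exp(z) and Q(z) = z^3 + 8*z^2/3 + I*z^2 + 10*z/3 - 20*I*z/3 - 6 - 4*I, each pole is simple, so Res(f, z₀) = P(z₀)/Q'(z₀) with Q'(z) = 3*z^2 + 16*z/3 + 2*I*z + 10/3 - 20*I/3.
  Res(f, -3 - 3*I) = P(-3 - 3*I)/Q'(-3 - 3*I) = ((4 + 3*I)*exp(-3 - 3*I))/(-20/3 + 76*I/3) = (111/1544 - 273*I/1544)*exp(-3 - 3*I)
  Res(f, 1 + I) = P(1 + I)/Q'(1 + I) = (-I*exp(1 + I))/(20/3 + 20*I/3) = (-3/40 - 3*I/40)*exp(1 + I)
  Res(f, -2/3 + I) = P(-2/3 + I)/Q'(-2/3 + I) = ((5/3 - I)*exp(-2/3 + I))/(-35/9 - 20*I/3) = (3/965 + 243*I/965)*exp(-2/3 + I)

Sum of residues inside C: (-3/40 - 3*I/40)*exp(1 + I) + (111/1544 - 273*I/1544)*exp(-3 - 3*I) + (3/965 + 243*I/965)*exp(-2/3 + I)
∮_C f(z) dz = 2πi · ((-3/40 - 3*I/40)*exp(1 + I) + (111/1544 - 273*I/1544)*exp(-3 - 3*I) + (3/965 + 243*I/965)*exp(-2/3 + I)) = pi*(-486/965 + 6*I/965)*exp(-2/3 + I) + pi*(273/772 + 111*I/772)*exp(-3 - 3*I) + pi*(3/20 - 3*I/20)*exp(1 + I)

Final answer: pi*(-486/965 + 6*I/965)*exp(-2/3 + I) + pi*(273/772 + 111*I/772)*exp(-3 - 3*I) + pi*(3/20 - 3*I/20)*exp(1 + I)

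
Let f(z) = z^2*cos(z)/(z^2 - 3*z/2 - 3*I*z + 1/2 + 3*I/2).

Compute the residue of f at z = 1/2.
Write f(z) = P(z)/Q(z) with P(z) = z^2*cos(z) and Q(z) = z^2 - 3*z/2 - 3*I*z + 1/2 + 3*I/2.
The denominator factors as Q(z) = (z - 1 - 3*I)*(z - 1/2), so z = 1/2 is a simple zero of Q and P is analytic there; z = 1/2 is therefore a simple pole and
  Res(f, z₀) = P(z₀)/Q'(z₀).

Q'(z) = 2*z - 3/2 - 3*I, so Q'(1/2) = -1/2 - 3*I.
P(1/2) = cos(1/2)/4.

Res(f, 1/2) = (cos(1/2)/4)/(-1/2 - 3*I) = (-1/74 + 3*I/37)*cos(1/2)

Final answer: (-1/74 + 3*I/37)*cos(1/2)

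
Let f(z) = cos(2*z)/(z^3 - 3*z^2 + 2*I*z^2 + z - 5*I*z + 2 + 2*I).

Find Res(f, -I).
(2/5 - I/5)*cosh(2)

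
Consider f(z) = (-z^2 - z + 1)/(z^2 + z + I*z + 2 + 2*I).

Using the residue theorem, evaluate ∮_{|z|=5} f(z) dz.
-2*pi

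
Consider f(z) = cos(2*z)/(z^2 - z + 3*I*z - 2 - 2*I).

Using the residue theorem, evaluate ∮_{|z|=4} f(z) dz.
By the residue theorem, ∮_C f(z) dz = 2πi · (sum of the residues of f at the poles inside |z| = 4).

The denominator factors as (z + 2*I)*(z - 1 + I), so the singularities of f are simple poles at z = -2*I, z = 1 - I.
  |-2*I|² = 4 < 16 = 4², so this pole is inside the contour.
  |1 - I|² = 2 < 16 = 4², so this pole is inside the contour.

With P(z) = cos(2*z) and Q(z) = z^2 - z + 3*I*z - 2 - 2*I, each pole is simple, so Res(f, z₀) = P(z₀)/Q'(z₀) with Q'(z) = 2*z - 1 + 3*I.
  Res(f, -2*I) = P(-2*I)/Q'(-2*I) = (cosh(4))/(-1 - I) = (-1/2 + I/2)*cosh(4)
  Res(f, 1 - I) = P(1 - I)/Q'(1 - I) = (cos(2 - 2*I))/(1 + I) = (1/2 - I/2)*cos(2 - 2*I)

Sum of residues inside C: (1/2 - I/2)*cos(2 - 2*I) + (-1/2 + I/2)*cosh(4)
∮_C f(z) dz = 2πi · ((1/2 - I/2)*cos(2 - 2*I) + (-1/2 + I/2)*cosh(4)) = pi*(-1 - I)*cosh(4) + pi*(1 + I)*cos(2 - 2*I)

Final answer: pi*(-1 - I)*cosh(4) + pi*(1 + I)*cos(2 - 2*I)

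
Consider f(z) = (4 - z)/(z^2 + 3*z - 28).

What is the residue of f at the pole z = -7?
Write f(z) = P(z)/Q(z) with P(z) = 4 - z and Q(z) = z^2 + 3*z - 28.
The denominator factors as Q(z) = (z - 4)*(z + 7), so z = -7 is a simple zero of Q and P is analytic there; z = -7 is therefore a simple pole and
  Res(f, z₀) = P(z₀)/Q'(z₀).

Q'(z) = 2*z + 3, so Q'(-7) = -11.
P(-7) = 11.

Res(f, -7) = (11)/(-11) = -1

Final answer: -1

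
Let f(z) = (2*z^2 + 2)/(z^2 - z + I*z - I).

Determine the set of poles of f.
{1}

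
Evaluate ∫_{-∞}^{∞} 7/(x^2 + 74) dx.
Let f(z) = 7/(z^2 + 74). The denominator has no real zeros and deg Q - deg P = 2 ≥ 2, so the integral of f over the upper semicircle |z| = R tends to 0 as R → ∞. Closing the contour in the upper half-plane,
  ∫_{-∞}^{∞} f(x) dx = 2πi · Σ Res(f, z_k)  over the poles with Im z_k > 0.

Zeros of the denominator: z^2 + 74 = 0 gives z = ±sqrt(74)*I.
Upper half-plane: z = sqrt(74)*I (simple).

Each pole is a simple zero of Q(z) = z^2 + 74, so Res(f, z₀) = P(z₀)/Q'(z₀) with P(z) = 7, Q'(z) = 2*z:
  Res(f, sqrt(74)*I) = (7)/(2*sqrt(74)*I) = -7*sqrt(74)*I/148

∫_{-∞}^{∞} f(x) dx = 2πi · (-7*sqrt(74)*I/148) = 7*sqrt(74)*pi/74

Final answer: 7*sqrt(74)*pi/74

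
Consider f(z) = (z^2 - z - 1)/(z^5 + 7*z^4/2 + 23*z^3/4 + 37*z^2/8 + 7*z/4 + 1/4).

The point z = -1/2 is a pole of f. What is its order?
Factor the denominator:
  z^5 + 7*z^4/2 + 23*z^3/4 + 37*z^2/8 + 7*z/4 + 1/4 = (z + 1/2)^3*(z + 1 + I)*(z + 1 - I)

The numerator P(z) = z^2 - z - 1 has P(-1/2) = -1/4 ≠ 0, so no factor of (z + 1/2) cancels.
Near z = -1/2 we can therefore write f(z) = g(z)/(z + 1/2)^3 with g analytic at -1/2 and g(-1/2) ≠ 0 (g is the numerator divided by the remaining denominator factors).

Hence z = -1/2 is a pole of order 3.

Final answer: 3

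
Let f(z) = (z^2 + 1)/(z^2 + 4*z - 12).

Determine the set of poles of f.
{-6, 2}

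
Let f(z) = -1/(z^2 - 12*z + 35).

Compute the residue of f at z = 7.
Write f(z) = P(z)/Q(z) with P(z) = -1 and Q(z) = z^2 - 12*z + 35.
The denominator factors as Q(z) = (z - 7)*(z - 5), so z = 7 is a simple zero of Q and P is analytic there; z = 7 is therefore a simple pole and
  Res(f, z₀) = P(z₀)/Q'(z₀).

Q'(z) = 2*z - 12, so Q'(7) = 2.
P(7) = -1.

Res(f, 7) = (-1)/(2) = -1/2

Final answer: -1/2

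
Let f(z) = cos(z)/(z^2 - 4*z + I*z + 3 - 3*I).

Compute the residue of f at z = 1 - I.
Write f(z) = P(z)/Q(z) with P(z) = cos(z) and Q(z) = z^2 - 4*z + I*z + 3 - 3*I.
The denominator factors as Q(z) = (z - 1 + I)*(z - 3), so z = 1 - I is a simple zero of Q and P is analytic there; z = 1 - I is therefore a simple pole and
  Res(f, z₀) = P(z₀)/Q'(z₀).

Q'(z) = 2*z - 4 + I, so Q'(1 - I) = -2 - I.
P(1 - I) = cos(1 - I).

Res(f, 1 - I) = (cos(1 - I))/(-2 - I) = (-2/5 + I/5)*cos(1 - I)

Final answer: (-2/5 + I/5)*cos(1 - I)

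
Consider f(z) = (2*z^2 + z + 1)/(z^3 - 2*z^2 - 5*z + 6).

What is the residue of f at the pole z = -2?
Write f(z) = P(z)/Q(z) with P(z) = 2*z^2 + z + 1 and Q(z) = z^3 - 2*z^2 - 5*z + 6.
The denominator factors as Q(z) = (z + 2)*(z - 1)*(z - 3), so z = -2 is a simple zero of Q and P is analytic there; z = -2 is therefore a simple pole and
  Res(f, z₀) = P(z₀)/Q'(z₀).

Q'(z) = 3*z^2 - 4*z - 5, so Q'(-2) = 15.
P(-2) = 7.

Res(f, -2) = (7)/(15) = 7/15

Final answer: 7/15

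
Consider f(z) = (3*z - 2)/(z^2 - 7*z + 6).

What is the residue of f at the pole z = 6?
16/5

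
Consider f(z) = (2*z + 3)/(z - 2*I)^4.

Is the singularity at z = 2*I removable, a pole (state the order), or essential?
pole of order 4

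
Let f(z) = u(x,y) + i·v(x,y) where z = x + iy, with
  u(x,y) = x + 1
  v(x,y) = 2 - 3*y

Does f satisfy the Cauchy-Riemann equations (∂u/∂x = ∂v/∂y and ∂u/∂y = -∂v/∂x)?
∂u/∂x = 1
∂v/∂y = -3
∂u/∂y = 0
∂v/∂x = 0
∂u/∂x ≠ ∂v/∂y; the Cauchy-Riemann equations are not satisfied, so f is not analytic.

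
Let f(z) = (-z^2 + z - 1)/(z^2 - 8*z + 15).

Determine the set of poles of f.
The singularities of f are the zeros of the denominator. Factoring,
  z^2 - 8*z + 15 = (z - 3)*(z - 5)
so the candidates are z = 3, z = 5.

Check the numerator P(z) = -z^2 + z - 1 at each one:
  P(3) = -7 ≠ 0, so z = 3 is a (simple) pole.
  P(5) = -21 ≠ 0, so z = 5 is a (simple) pole.

Poles of f: {3, 5}

Final answer: {3, 5}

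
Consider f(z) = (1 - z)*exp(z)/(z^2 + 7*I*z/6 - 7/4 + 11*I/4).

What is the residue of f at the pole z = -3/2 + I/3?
Write f(z) = P(z)/Q(z) with P(z) = (1 - z)*exp(z) and Q(z) = z^2 + 7*I*z/6 - 7/4 + 11*I/4.
The denominator factors as Q(z) = (z - 3/2 + 3*I/2)*(z + 3/2 - I/3), so z = -3/2 + I/3 is a simple zero of Q and P is analytic there; z = -3/2 + I/3 is therefore a simple pole and
  Res(f, z₀) = P(z₀)/Q'(z₀).

Q'(z) = 2*z + 7*I/6, so Q'(-3/2 + I/3) = -3 + 11*I/6.
P(-3/2 + I/3) = (5/2 - I/3)*exp(-3/2 + I/3).

Res(f, -3/2 + I/3) = ((5/2 - I/3)*exp(-3/2 + I/3))/(-3 + 11*I/6) = (-292/445 - 129*I/445)*exp(-3/2 + I/3)

Final answer: (-292/445 - 129*I/445)*exp(-3/2 + I/3)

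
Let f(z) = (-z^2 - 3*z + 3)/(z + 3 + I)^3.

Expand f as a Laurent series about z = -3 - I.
(4 - 3*I)/(z + 3 + I)^3 + (3 + 2*I)/(z + 3 + I)^2 - 1/(z + 3 + I)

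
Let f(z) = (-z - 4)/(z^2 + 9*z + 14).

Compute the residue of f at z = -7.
-3/5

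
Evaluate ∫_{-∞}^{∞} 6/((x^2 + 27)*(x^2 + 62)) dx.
Let f(z) = 6/((z^2 + 27)*(z^2 + 62)). The denominator has no real zeros and deg Q - deg P = 4 ≥ 2, so the integral of f over the upper semicircle |z| = R tends to 0 as R → ∞. Closing the contour in the upper half-plane,
  ∫_{-∞}^{∞} f(x) dx = 2πi · Σ Res(f, z_k)  over the poles with Im z_k > 0.

Zeros of the denominator: z^2 + 27 = 0 gives z = ±3*sqrt(3)*I; z^2 + 62 = 0 gives z = ±sqrt(62)*I.
Upper half-plane: z = 3*sqrt(3)*I, z = sqrt(62)*I (simple).

Each pole is a simple zero of Q(z) = z^4 + 89*z^2 + 1674, so Res(f, z₀) = P(z₀)/Q'(z₀) with P(z) = 6, Q'(z) = 4*z^3 + 178*z:
  Res(f, 3*sqrt(3)*I) = (6)/(210*sqrt(3)*I) = -sqrt(3)*I/105
  Res(f, sqrt(62)*I) = (6)/(-70*sqrt(62)*I) = 3*sqrt(62)*I/2170

Sum of residues: I*(-62*sqrt(3) + 9*sqrt(62))/6510
∫_{-∞}^{∞} f(x) dx = 2πi · (I*(-62*sqrt(3) + 9*sqrt(62))/6510) = pi*(-9*sqrt(62) + 62*sqrt(3))/3255

Final answer: pi*(-9*sqrt(62) + 62*sqrt(3))/3255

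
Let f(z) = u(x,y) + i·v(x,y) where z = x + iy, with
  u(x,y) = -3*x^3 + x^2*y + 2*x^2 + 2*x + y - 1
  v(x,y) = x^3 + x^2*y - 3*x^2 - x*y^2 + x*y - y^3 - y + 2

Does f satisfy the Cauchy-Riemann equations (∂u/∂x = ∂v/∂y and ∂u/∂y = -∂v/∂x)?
∂u/∂x = -9*x^2 + 2*x*y + 4*x + 2
∂v/∂y = x^2 - 2*x*y + x - 3*y^2 - 1
∂u/∂y = x^2 + 1
∂v/∂x = 3*x^2 + 2*x*y - 6*x - y^2 + y
∂u/∂x ≠ ∂v/∂y and ∂u/∂y ≠ -∂v/∂x; the Cauchy-Riemann equations are not satisfied, so f is not analytic.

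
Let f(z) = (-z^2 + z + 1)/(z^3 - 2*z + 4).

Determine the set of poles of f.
The singularities of f are the zeros of the denominator. Factoring,
  z^3 - 2*z + 4 = (z + 2)*(z - 1 + I)*(z - 1 - I)
so the candidates are z = -2, z = 1 - I, z = 1 + I.

Check the numerator P(z) = -z^2 + z + 1 at each one:
  P(-2) = -5 ≠ 0, so z = -2 is a (simple) pole.
  P(1 - I) = 2 + I ≠ 0, so z = 1 - I is a (simple) pole.
  P(1 + I) = 2 - I ≠ 0, so z = 1 + I is a (simple) pole.

Poles of f: {-2, 1 - I, 1 + I}

Final answer: {-2, 1 - I, 1 + I}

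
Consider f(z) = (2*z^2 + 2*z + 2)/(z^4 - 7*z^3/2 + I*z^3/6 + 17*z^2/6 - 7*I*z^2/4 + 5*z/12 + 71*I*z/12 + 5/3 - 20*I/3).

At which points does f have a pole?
The singularities of f are the zeros of the denominator. Factoring,
  z^4 - 7*z^3/2 + I*z^3/6 + 17*z^2/6 - 7*I*z^2/4 + 5*z/12 + 71*I*z/12 + 5/3 - 20*I/3 = (z + 1 + I)*(z - 1/2 - I)*(z - 2 + 2*I/3)*(z - 2 - I/2)
so the candidates are z = -1 - I, z = 1/2 + I, z = 2 - 2*I/3, z = 2 + I/2.

Check the numerator P(z) = 2*z^2 + 2*z + 2 at each one:
  P(-1 - I) = 2*I ≠ 0, so z = -1 - I is a (simple) pole.
  P(1/2 + I) = 3/2 + 4*I ≠ 0, so z = 1/2 + I is a (simple) pole.
  P(2 - 2*I/3) = 118/9 - 20*I/3 ≠ 0, so z = 2 - 2*I/3 is a (simple) pole.
  P(2 + I/2) = 27/2 + 5*I ≠ 0, so z = 2 + I/2 is a (simple) pole.

Poles of f: {-1 - I, 1/2 + I, 2 - 2*I/3, 2 + I/2}

Final answer: {-1 - I, 1/2 + I, 2 - 2*I/3, 2 + I/2}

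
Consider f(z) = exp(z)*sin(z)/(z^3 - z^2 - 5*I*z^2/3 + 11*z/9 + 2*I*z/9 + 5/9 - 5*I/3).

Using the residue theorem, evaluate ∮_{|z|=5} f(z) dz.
By the residue theorem, ∮_C f(z) dz = 2πi · (sum of the residues of f at the poles inside |z| = 5).

The denominator factors as (z + 1/3 - 2*I/3)*(z - 1 - 2*I)*(z - 1/3 + I), so the singularities of f are simple poles at z = -1/3 + 2*I/3, z = 1 + 2*I, z = 1/3 - I.
  |-1/3 + 2*I/3|² = 5/9 < 25 = 5², so this pole is inside the contour.
  |1 + 2*I|² = 5 < 25 = 5², so this pole is inside the contour.
  |1/3 - I|² = 10/9 < 25 = 5², so this pole is inside the contour.

With P(z) = exp(z)*sin(z) and Q(z) = z^3 - z^2 - 5*I*z^2/3 + 11*z/9 + 2*I*z/9 + 5/9 - 5*I/3, each pole is simple, so Res(f, z₀) = P(z₀)/Q'(z₀) with Q'(z) = 3*z^2 - 2*z - 10*I*z/3 + 11/9 + 2*I/9.
  Res(f, -1/3 + 2*I/3) = P(-1/3 + 2*I/3)/Q'(-1/3 + 2*I/3) = (-exp(-1/3 + 2*I/3)*sin(1/3 - 2*I/3))/(28/9 - 4*I/3) = (-63/232 - 27*I/232)*exp(-1/3 + 2*I/3)*sin(1/3 - 2*I/3)
  Res(f, 1 + 2*I) = P(1 + 2*I)/Q'(1 + 2*I) = (exp(1 + 2*I)*sin(1 + 2*I))/(-28/9 + 44*I/9) = (-63/680 - 99*I/680)*exp(1 + 2*I)*sin(1 + 2*I)
  Res(f, 1/3 - I) = P(1/3 - I)/Q'(1/3 - I) = (exp(1/3 - I)*sin(1/3 - I))/(-49/9 - 8*I/9) = (-441/2465 + 72*I/2465)*exp(1/3 - I)*sin(1/3 - I)

Sum of residues inside C: (-63/232 - 27*I/232)*exp(-1/3 + 2*I/3)*sin(1/3 - 2*I/3) + (-441/2465 + 72*I/2465)*exp(1/3 - I)*sin(1/3 - I) + (-63/680 - 99*I/680)*exp(1 + 2*I)*sin(1 + 2*I)
∮_C f(z) dz = 2πi · ((-63/232 - 27*I/232)*exp(-1/3 + 2*I/3)*sin(1/3 - 2*I/3) + (-441/2465 + 72*I/2465)*exp(1/3 - I)*sin(1/3 - I) + (-63/680 - 99*I/680)*exp(1 + 2*I)*sin(1 + 2*I)) = pi*(27/116 - 63*I/116)*exp(-1/3 + 2*I/3)*sin(1/3 - 2*I/3) + pi*(-144/2465 - 882*I/2465)*exp(1/3 - I)*sin(1/3 - I) + pi*(99/340 - 63*I/340)*exp(1 + 2*I)*sin(1 + 2*I)

Final answer: pi*(27/116 - 63*I/116)*exp(-1/3 + 2*I/3)*sin(1/3 - 2*I/3) + pi*(-144/2465 - 882*I/2465)*exp(1/3 - I)*sin(1/3 - I) + pi*(99/340 - 63*I/340)*exp(1 + 2*I)*sin(1 + 2*I)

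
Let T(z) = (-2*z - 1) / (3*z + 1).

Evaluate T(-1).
Substitute z = -1:
  numerator:   -2*(-1) - 1 = 1
  denominator: 3*(-1) + 1 = -2
T(-1) = (1)/(-2) = -1/2

Final answer: -1/2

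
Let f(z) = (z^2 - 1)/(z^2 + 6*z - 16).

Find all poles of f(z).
The singularities of f are the zeros of the denominator. Factoring,
  z^2 + 6*z - 16 = (z + 8)*(z - 2)
so the candidates are z = -8, z = 2.

Check the numerator P(z) = z^2 - 1 at each one:
  P(-8) = 63 ≠ 0, so z = -8 is a (simple) pole.
  P(2) = 3 ≠ 0, so z = 2 is a (simple) pole.

Poles of f: {-8, 2}

Final answer: {-8, 2}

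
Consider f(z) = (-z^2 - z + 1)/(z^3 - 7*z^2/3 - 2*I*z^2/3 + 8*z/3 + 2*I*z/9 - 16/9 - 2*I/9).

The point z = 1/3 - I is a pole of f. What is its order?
Factor the denominator:
  z^3 - 7*z^2/3 - 2*I*z^2/3 + 8*z/3 + 2*I*z/9 - 16/9 - 2*I/9 = (z - 1/3 + I)*(z - 1 - 2*I/3)*(z - 1 - I)

The numerator P(z) = -z^2 - z + 1 has P(1/3 - I) = 14/9 + 5*I/3 ≠ 0, so no factor of (z - 1/3 + I) cancels.
Near z = 1/3 - I we can therefore write f(z) = g(z)/(z - 1/3 + I) with g analytic at 1/3 - I and g(1/3 - I) ≠ 0 (g is the numerator divided by the remaining denominator factors).

Hence z = 1/3 - I is a pole of order 1.

Final answer: 1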